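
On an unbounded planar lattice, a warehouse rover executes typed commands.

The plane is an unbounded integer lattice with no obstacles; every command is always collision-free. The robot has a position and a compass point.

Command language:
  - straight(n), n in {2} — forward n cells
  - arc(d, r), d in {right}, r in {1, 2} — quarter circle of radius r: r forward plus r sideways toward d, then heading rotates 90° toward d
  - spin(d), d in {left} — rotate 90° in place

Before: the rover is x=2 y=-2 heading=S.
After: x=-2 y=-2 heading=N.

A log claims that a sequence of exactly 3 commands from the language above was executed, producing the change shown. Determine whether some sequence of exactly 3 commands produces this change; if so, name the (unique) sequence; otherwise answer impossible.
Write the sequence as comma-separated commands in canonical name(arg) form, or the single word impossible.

key: position moved to (-2,-2) AND the heading swung to N — translation plus rotation needed
initial: x=2 y=-2 heading=S
t=1 arc(right, 1) ⇒ x=1 y=-3 heading=W
t=2 straight(2) ⇒ x=-1 y=-3 heading=W
t=3 arc(right, 1) ⇒ x=-2 y=-2 heading=N
all 64 alternatives checked — unique.

arc(right, 1), straight(2), arc(right, 1)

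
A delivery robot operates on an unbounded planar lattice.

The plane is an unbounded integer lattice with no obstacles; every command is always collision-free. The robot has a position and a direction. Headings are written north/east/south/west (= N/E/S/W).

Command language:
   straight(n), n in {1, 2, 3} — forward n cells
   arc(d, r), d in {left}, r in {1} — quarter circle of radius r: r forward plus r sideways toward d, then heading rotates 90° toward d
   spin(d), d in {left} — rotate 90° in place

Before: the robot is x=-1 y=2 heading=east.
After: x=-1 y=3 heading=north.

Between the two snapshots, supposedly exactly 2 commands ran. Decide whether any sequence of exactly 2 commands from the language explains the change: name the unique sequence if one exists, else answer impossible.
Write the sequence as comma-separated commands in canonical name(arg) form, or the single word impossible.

key: running straight(1) before spin(left) would end elsewhere — order is forced
begin: x=-1 y=2 heading=east
[1] after spin(left): x=-1 y=2 heading=north
[2] after straight(1): x=-1 y=3 heading=north
no rival 2-sequence matches.

spin(left), straight(1)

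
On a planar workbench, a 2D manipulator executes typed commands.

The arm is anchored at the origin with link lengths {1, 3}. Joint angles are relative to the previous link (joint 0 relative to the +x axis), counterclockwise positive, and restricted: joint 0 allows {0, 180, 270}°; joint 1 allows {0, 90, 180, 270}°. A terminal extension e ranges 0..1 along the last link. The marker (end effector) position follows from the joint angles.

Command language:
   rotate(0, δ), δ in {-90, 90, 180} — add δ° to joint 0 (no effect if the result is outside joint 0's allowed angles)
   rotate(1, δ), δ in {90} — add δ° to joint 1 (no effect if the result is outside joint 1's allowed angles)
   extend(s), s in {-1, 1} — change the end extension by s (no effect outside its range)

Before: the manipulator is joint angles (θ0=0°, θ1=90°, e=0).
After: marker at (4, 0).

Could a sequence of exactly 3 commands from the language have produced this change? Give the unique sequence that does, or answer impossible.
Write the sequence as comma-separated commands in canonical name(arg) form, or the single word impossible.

rotate(1, 90), rotate(1, 90), rotate(1, 90)

begin: joint angles (θ0=0°, θ1=90°, e=0)
step 1 (rotate(1, 90)): joint angles (θ0=0°, θ1=180°, e=0)
step 2 (rotate(1, 90)): joint angles (θ0=0°, θ1=270°, e=0)
step 3 (rotate(1, 90)): joint angles (θ0=0°, θ1=0°, e=0)
no other 3-command option fits: unique.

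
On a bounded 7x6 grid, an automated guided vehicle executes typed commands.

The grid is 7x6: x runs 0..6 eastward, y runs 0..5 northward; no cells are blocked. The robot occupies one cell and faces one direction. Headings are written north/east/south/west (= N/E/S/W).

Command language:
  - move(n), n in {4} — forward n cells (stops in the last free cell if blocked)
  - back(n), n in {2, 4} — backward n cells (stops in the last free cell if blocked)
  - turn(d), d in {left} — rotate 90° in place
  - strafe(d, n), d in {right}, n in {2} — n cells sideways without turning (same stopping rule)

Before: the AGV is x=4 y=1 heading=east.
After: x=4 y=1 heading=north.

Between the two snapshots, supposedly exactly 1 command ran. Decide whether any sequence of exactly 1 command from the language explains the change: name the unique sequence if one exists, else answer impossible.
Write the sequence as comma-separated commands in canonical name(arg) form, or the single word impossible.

key: parked at (4,1) the whole time — nothing moves the robot
t0: x=4 y=1 heading=east
t=1 turn(left) ⇒ x=4 y=1 heading=north
uniquely the one of 5 1-step routes that fits.

turn(left)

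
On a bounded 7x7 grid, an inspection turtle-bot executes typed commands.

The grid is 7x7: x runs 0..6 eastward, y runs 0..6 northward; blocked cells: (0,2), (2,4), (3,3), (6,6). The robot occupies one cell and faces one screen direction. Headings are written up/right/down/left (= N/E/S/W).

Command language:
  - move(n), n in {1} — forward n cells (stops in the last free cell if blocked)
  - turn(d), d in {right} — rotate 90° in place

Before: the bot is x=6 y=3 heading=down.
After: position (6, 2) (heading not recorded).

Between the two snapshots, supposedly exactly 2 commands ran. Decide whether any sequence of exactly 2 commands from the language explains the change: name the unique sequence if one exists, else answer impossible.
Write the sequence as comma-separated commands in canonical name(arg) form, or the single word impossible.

move(1), turn(right)

key: order matters: swapping move(1) and turn(right) lands elsewhere
begin: x=6 y=3 heading=down
[1] after move(1): x=6 y=2 heading=down
[2] after turn(right): x=6 y=2 heading=left
no rival 2-sequence matches.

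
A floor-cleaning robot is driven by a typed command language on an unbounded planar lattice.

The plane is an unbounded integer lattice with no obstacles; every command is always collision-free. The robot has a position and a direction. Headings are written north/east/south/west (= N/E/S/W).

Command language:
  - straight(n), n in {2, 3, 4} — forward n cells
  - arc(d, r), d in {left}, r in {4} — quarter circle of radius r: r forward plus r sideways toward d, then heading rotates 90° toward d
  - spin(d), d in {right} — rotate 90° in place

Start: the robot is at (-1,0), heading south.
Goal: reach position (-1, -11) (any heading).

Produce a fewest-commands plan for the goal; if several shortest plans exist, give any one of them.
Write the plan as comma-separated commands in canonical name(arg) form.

straight(4), straight(4), straight(3)

begin: at (-1,0), heading south
step 1 (straight(4)): at (-1,-4), heading south
step 2 (straight(4)): at (-1,-8), heading south
step 3 (straight(3)): at (-1,-11), heading south
no 2-step plan works, so 3 is optimal.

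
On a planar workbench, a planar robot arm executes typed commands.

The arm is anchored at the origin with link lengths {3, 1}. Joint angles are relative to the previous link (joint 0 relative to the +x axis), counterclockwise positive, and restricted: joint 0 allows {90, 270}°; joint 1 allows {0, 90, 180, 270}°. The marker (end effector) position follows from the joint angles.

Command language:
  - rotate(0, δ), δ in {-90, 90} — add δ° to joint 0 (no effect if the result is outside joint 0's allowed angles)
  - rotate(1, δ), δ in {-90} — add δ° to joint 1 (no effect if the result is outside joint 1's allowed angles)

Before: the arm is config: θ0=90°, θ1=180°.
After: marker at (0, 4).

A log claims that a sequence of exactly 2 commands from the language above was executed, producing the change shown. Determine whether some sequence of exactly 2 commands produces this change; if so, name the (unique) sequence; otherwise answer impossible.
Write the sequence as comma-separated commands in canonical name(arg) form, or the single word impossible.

rotate(1, -90), rotate(1, -90)

initial: config: θ0=90°, θ1=180°
1. rotate(1, -90) → config: θ0=90°, θ1=90°
2. rotate(1, -90) → config: θ0=90°, θ1=0°
all 9 alternatives checked — unique.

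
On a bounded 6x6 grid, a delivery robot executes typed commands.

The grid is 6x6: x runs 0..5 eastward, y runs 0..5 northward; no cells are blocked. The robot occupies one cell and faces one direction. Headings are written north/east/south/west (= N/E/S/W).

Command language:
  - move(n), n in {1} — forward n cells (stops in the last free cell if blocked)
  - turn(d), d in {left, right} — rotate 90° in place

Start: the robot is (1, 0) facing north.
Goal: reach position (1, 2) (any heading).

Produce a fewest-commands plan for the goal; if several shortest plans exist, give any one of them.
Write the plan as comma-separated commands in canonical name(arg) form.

move(1), move(1)

t0: (1, 0) facing north
step 1 (move(1)): (1, 1) facing north
step 2 (move(1)): (1, 2) facing north
shorter routes all fall short; 2 is best.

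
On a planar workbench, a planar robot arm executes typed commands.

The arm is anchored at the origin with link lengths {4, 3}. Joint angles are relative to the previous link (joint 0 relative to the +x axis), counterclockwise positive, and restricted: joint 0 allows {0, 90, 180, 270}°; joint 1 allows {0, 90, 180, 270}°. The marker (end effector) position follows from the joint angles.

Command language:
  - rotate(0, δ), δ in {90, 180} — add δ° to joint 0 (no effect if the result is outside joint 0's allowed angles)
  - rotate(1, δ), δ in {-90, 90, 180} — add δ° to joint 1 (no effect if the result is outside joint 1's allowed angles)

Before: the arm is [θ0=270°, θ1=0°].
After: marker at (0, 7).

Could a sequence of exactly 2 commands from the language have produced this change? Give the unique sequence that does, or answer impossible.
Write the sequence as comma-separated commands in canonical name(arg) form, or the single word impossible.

t0: [θ0=270°, θ1=0°]
step 1 (rotate(0, 90)): [θ0=0°, θ1=0°]
step 2 (rotate(0, 90)): [θ0=90°, θ1=0°]
no rival 2-sequence matches.

rotate(0, 90), rotate(0, 90)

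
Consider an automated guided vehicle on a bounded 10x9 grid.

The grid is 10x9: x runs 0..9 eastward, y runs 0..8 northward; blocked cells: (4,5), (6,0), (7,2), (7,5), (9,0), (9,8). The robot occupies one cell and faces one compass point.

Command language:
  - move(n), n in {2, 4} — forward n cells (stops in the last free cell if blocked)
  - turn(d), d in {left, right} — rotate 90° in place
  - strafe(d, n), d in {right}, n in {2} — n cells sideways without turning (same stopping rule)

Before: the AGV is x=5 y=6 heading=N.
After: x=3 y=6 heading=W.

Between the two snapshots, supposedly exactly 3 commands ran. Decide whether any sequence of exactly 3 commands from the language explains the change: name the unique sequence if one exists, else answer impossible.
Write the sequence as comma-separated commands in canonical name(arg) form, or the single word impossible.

key: cell and facing (now W) both changed — the 3 commands mix motion and turning
begin: x=5 y=6 heading=N
1. strafe(right, 2) → x=7 y=6 heading=N
2. turn(left) → x=7 y=6 heading=W
3. move(4) → x=3 y=6 heading=W
uniquely the one of 125 3-step routes that fits.

strafe(right, 2), turn(left), move(4)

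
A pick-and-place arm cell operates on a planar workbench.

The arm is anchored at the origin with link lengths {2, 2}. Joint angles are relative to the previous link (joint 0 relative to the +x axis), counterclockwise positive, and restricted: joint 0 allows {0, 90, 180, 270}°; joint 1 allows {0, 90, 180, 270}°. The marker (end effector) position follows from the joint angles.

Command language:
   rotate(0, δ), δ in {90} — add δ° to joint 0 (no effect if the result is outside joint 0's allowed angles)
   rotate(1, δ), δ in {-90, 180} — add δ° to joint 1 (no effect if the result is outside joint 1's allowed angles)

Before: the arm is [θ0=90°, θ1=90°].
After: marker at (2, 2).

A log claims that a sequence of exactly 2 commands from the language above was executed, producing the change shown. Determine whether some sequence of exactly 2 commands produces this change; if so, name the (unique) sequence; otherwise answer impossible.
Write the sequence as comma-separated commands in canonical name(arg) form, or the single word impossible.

rotate(1, -90), rotate(1, -90)

start: [θ0=90°, θ1=90°]
step 1 (rotate(1, -90)): [θ0=90°, θ1=0°]
step 2 (rotate(1, -90)): [θ0=90°, θ1=270°]
no other 2-command option fits: unique.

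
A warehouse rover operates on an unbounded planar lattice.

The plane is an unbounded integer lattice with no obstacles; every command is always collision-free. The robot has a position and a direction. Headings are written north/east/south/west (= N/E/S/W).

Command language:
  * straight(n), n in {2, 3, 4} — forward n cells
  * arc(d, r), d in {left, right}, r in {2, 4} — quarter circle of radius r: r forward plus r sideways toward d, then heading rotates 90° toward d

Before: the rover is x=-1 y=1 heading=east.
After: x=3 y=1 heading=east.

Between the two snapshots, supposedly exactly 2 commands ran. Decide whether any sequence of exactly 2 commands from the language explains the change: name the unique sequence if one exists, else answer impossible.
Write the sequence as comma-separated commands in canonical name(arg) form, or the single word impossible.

straight(2), straight(2)

key: still facing E at the end — nothing in the sequence rotates
start: x=-1 y=1 heading=east
[1] after straight(2): x=1 y=1 heading=east
[2] after straight(2): x=3 y=1 heading=east
no other 2-command option fits: unique.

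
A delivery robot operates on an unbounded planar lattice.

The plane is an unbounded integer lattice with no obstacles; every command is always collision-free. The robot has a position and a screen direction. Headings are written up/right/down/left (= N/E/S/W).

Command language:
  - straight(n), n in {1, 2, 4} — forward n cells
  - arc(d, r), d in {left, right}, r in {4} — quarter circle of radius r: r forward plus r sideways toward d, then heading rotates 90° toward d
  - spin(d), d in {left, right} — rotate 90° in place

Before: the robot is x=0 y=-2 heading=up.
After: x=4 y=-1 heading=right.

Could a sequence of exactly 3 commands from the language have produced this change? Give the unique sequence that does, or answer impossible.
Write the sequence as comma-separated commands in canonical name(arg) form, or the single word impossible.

key: position moved to (4,-1) AND the heading swung to E — translation plus rotation needed
t0: x=0 y=-2 heading=up
t=1 straight(1) ⇒ x=0 y=-1 heading=up
t=2 spin(right) ⇒ x=0 y=-1 heading=right
t=3 straight(4) ⇒ x=4 y=-1 heading=right
uniquely the one of 343 3-step routes that fits.

straight(1), spin(right), straight(4)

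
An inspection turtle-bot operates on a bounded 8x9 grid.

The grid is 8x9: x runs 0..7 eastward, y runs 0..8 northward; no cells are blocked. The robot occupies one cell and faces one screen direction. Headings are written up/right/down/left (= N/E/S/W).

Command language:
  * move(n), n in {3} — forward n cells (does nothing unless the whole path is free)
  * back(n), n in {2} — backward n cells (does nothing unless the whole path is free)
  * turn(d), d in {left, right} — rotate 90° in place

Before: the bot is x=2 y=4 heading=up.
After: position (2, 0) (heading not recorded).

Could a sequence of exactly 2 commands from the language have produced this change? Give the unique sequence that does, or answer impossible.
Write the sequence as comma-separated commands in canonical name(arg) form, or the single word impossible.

back(2), back(2)

start: x=2 y=4 heading=up
t=1 back(2) ⇒ x=2 y=2 heading=up
t=2 back(2) ⇒ x=2 y=0 heading=up
all 16 alternatives checked — unique.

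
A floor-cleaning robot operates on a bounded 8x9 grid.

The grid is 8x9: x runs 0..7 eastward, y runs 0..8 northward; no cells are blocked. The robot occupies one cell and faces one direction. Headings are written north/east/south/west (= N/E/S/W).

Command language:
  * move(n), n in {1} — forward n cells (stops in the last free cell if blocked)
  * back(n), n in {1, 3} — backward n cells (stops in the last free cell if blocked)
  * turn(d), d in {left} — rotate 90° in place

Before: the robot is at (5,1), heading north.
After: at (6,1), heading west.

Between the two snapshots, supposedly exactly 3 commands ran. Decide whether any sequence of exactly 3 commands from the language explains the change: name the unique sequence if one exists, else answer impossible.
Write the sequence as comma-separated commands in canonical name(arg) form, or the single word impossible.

turn(left), back(3), move(1)

key: cell and facing (now W) both changed — the 3 commands mix motion and turning
start: at (5,1), heading north
1. turn(left) → at (5,1), heading west
2. back(3) → at (7,1), heading west
3. move(1) → at (6,1), heading west
no other 3-command option fits: unique.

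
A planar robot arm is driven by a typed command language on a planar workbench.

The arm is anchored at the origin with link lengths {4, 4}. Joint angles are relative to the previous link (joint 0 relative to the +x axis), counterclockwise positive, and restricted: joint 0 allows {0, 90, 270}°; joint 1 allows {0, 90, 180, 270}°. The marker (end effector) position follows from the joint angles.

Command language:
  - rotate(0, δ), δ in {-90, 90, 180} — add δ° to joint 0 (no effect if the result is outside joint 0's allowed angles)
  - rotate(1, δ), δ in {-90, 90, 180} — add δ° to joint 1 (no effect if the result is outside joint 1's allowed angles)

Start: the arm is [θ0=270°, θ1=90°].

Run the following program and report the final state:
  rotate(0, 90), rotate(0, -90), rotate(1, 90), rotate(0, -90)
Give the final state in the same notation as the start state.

[θ0=270°, θ1=180°]

from: [θ0=270°, θ1=90°]
1. rotate(0, 90) → [θ0=0°, θ1=90°]
2. rotate(0, -90) → [θ0=270°, θ1=90°]
3. rotate(1, 90) → [θ0=270°, θ1=180°]
4. rotate(0, -90) → [θ0=270°, θ1=180°]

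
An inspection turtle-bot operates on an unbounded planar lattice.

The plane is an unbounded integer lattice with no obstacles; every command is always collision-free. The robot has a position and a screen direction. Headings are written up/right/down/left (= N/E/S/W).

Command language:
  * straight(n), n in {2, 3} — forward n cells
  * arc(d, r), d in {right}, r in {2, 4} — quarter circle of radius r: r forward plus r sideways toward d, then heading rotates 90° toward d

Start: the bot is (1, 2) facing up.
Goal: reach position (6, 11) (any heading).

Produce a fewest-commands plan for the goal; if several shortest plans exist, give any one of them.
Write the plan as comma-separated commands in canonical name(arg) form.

straight(3), straight(2), straight(2), arc(right, 2), straight(3)

initial: (1, 2) facing up
step 1 (straight(3)): (1, 5) facing up
step 2 (straight(2)): (1, 7) facing up
step 3 (straight(2)): (1, 9) facing up
step 4 (arc(right, 2)): (3, 11) facing right
step 5 (straight(3)): (6, 11) facing right
shorter routes all fall short; 5 is best.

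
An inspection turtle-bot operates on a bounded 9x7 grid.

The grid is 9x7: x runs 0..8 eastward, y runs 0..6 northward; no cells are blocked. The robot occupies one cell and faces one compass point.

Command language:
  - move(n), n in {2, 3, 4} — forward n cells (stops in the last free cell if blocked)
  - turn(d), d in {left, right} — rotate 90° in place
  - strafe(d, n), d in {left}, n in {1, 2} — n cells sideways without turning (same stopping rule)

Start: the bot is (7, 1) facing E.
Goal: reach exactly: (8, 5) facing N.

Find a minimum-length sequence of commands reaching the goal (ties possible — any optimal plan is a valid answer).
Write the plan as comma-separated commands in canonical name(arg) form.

initial: (7, 1) facing E
t=1 move(3) ⇒ (8, 1) facing E
t=2 turn(left) ⇒ (8, 1) facing N
t=3 move(4) ⇒ (8, 5) facing N
shorter routes all fall short; 3 is best.

move(3), turn(left), move(4)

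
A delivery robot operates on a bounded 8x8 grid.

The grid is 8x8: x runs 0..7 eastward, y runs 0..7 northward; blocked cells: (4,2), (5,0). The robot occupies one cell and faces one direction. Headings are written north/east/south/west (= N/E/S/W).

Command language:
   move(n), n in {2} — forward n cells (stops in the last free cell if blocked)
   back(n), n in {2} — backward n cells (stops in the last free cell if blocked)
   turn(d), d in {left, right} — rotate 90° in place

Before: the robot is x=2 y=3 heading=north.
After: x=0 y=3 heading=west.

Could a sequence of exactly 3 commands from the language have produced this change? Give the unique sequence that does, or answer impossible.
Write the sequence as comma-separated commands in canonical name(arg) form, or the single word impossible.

turn(left), move(2), move(2)

key: the second move(2) runs into the grid edge before its full distance
initial: x=2 y=3 heading=north
step 1 (turn(left)): x=2 y=3 heading=west
step 2 (move(2)): x=0 y=3 heading=west
step 3 (move(2)): x=0 y=3 heading=west
no rival 3-sequence matches.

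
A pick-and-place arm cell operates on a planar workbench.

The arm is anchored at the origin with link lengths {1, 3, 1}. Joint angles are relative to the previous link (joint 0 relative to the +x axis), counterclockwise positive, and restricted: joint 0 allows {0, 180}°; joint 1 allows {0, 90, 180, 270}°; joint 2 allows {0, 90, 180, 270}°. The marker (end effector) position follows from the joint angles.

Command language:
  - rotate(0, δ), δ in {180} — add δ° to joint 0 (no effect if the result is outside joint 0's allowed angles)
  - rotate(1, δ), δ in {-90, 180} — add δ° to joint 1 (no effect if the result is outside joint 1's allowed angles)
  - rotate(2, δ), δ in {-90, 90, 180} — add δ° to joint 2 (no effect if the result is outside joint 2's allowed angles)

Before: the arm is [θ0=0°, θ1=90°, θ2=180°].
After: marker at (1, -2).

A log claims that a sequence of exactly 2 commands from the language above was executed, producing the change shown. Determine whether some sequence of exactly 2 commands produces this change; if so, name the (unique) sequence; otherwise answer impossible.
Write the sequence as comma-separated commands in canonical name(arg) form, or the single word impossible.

rotate(1, -90), rotate(1, -90)

t0: [θ0=0°, θ1=90°, θ2=180°]
step 1 (rotate(1, -90)): [θ0=0°, θ1=0°, θ2=180°]
step 2 (rotate(1, -90)): [θ0=0°, θ1=270°, θ2=180°]
no other 2-command option fits: unique.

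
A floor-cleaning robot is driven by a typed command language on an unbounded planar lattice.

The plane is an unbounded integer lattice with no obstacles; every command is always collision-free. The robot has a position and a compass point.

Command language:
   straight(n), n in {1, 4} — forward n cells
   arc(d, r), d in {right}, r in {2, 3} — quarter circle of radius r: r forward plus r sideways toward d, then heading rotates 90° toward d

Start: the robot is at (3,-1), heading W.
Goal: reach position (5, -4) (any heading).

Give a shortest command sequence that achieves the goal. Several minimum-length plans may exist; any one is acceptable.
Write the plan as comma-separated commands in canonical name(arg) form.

t0: at (3,-1), heading W
t=1 arc(right, 2) ⇒ at (1,1), heading N
t=2 arc(right, 2) ⇒ at (3,3), heading E
t=3 arc(right, 2) ⇒ at (5,1), heading S
t=4 straight(1) ⇒ at (5,0), heading S
t=5 straight(4) ⇒ at (5,-4), heading S
no 4-step plan works, so 5 is optimal.

arc(right, 2), arc(right, 2), arc(right, 2), straight(1), straight(4)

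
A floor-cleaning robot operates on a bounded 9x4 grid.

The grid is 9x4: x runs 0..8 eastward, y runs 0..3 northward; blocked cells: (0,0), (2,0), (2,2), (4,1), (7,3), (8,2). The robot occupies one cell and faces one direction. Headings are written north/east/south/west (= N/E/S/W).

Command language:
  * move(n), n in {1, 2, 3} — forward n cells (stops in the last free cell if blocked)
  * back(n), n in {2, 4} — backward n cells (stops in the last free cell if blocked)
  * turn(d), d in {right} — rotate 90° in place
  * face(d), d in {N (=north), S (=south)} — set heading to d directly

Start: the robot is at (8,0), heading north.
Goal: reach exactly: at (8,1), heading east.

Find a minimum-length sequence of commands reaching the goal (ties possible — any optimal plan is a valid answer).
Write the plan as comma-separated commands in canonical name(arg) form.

from: at (8,0), heading north
[1] after move(3): at (8,1), heading north
[2] after turn(right): at (8,1), heading east
minimal: 2 command(s), checked below 2.

move(3), turn(right)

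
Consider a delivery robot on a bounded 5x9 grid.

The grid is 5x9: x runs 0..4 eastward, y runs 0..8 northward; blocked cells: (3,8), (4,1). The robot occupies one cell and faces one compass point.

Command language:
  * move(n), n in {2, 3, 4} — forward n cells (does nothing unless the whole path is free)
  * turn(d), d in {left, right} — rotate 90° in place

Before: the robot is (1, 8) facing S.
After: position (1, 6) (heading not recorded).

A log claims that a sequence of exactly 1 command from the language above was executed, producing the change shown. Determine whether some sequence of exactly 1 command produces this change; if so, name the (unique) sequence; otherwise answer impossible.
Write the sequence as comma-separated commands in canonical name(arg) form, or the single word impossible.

begin: (1, 8) facing S
1. move(2) → (1, 6) facing S
uniquely the one of 5 1-step routes that fits.

move(2)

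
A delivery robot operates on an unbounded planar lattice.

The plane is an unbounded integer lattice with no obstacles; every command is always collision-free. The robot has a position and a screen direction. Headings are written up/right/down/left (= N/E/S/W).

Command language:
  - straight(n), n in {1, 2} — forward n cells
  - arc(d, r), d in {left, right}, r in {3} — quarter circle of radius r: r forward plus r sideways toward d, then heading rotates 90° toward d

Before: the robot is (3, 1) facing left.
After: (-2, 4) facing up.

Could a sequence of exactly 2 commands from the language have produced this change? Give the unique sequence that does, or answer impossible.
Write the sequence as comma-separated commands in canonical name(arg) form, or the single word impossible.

straight(2), arc(right, 3)

key: cell and facing (now N) both changed — the 2 commands mix motion and turning
from: (3, 1) facing left
t=1 straight(2) ⇒ (1, 1) facing left
t=2 arc(right, 3) ⇒ (-2, 4) facing up
all 16 alternatives checked — unique.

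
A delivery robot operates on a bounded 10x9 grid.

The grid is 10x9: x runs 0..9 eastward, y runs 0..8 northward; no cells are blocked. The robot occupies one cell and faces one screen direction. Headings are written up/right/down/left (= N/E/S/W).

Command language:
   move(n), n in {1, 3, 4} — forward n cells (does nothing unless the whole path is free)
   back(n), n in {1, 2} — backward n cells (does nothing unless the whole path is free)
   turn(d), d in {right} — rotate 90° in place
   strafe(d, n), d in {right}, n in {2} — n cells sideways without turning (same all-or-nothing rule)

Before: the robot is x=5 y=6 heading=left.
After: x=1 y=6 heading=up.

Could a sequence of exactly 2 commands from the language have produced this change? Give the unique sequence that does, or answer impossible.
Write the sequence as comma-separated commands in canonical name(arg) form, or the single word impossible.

move(4), turn(right)

key: running turn(right) before move(4) would end elsewhere — order is forced
start: x=5 y=6 heading=left
[1] after move(4): x=1 y=6 heading=left
[2] after turn(right): x=1 y=6 heading=up
no other 2-command option fits: unique.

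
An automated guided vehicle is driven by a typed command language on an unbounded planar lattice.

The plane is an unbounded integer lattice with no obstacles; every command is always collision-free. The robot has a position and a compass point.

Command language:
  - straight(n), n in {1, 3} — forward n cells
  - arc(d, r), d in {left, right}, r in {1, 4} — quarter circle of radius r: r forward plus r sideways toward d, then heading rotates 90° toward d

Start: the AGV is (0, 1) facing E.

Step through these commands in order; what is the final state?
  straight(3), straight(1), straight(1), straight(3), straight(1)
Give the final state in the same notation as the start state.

start: (0, 1) facing E
step 1 (straight(3)): (3, 1) facing E
step 2 (straight(1)): (4, 1) facing E
step 3 (straight(1)): (5, 1) facing E
step 4 (straight(3)): (8, 1) facing E
step 5 (straight(1)): (9, 1) facing E

(9, 1) facing E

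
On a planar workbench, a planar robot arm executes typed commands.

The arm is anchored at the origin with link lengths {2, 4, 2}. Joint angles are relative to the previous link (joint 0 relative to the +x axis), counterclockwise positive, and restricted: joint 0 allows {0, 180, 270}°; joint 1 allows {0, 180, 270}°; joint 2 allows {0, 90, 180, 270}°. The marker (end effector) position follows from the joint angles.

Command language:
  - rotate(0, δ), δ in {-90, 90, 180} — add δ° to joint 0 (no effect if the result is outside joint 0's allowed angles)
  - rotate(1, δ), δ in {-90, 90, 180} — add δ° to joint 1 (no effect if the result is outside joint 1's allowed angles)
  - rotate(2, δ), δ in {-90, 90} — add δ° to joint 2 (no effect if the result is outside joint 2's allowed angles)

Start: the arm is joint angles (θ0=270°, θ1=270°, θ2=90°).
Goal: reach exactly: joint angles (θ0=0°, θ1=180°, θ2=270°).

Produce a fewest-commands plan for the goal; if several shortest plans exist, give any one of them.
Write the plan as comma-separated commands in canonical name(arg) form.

rotate(1, -90), rotate(2, -90), rotate(2, -90), rotate(0, 90)

start: joint angles (θ0=270°, θ1=270°, θ2=90°)
[1] after rotate(1, -90): joint angles (θ0=270°, θ1=180°, θ2=90°)
[2] after rotate(2, -90): joint angles (θ0=270°, θ1=180°, θ2=0°)
[3] after rotate(2, -90): joint angles (θ0=270°, θ1=180°, θ2=270°)
[4] after rotate(0, 90): joint angles (θ0=0°, θ1=180°, θ2=270°)
minimal: 4 command(s), checked below 4.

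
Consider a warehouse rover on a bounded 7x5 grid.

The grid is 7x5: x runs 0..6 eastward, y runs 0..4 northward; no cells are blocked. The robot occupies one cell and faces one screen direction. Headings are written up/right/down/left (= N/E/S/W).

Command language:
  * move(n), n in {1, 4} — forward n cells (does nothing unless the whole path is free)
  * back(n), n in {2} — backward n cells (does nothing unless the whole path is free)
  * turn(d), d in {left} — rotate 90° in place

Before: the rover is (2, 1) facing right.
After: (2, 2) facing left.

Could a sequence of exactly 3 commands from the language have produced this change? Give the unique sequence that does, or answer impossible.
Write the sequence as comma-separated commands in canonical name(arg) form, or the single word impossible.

turn(left), move(1), turn(left)

key: position moved to (2,2) AND the heading swung to W — translation plus rotation needed
t0: (2, 1) facing right
[1] after turn(left): (2, 1) facing up
[2] after move(1): (2, 2) facing up
[3] after turn(left): (2, 2) facing left
all 64 alternatives checked — unique.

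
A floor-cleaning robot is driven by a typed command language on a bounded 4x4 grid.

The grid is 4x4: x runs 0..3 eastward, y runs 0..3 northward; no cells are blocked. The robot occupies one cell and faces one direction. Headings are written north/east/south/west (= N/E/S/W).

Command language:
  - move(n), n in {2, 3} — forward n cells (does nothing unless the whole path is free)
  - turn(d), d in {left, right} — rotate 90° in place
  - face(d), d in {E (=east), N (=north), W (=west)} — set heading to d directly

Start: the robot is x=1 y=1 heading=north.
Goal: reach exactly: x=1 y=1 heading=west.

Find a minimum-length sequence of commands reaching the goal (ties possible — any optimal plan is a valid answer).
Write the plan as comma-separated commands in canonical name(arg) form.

turn(left)

from: x=1 y=1 heading=north
t=1 turn(left) ⇒ x=1 y=1 heading=west
nothing shorter than 1 reaches the goal.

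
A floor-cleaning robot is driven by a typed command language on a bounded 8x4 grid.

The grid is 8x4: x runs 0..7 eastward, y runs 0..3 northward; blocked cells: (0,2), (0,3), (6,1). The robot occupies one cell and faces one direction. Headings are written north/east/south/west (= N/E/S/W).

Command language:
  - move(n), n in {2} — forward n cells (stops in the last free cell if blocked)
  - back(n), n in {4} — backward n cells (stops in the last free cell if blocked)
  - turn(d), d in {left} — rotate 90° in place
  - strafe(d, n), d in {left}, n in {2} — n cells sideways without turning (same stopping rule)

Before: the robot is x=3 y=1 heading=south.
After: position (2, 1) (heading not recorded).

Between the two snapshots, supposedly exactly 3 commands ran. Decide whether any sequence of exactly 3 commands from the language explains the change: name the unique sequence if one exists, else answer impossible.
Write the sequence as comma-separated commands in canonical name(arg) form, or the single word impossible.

key: back(4) runs into the grid edge before its full distance
from: x=3 y=1 heading=south
[1] after turn(left): x=3 y=1 heading=east
[2] after back(4): x=0 y=1 heading=east
[3] after move(2): x=2 y=1 heading=east
no other 3-command option fits: unique.

turn(left), back(4), move(2)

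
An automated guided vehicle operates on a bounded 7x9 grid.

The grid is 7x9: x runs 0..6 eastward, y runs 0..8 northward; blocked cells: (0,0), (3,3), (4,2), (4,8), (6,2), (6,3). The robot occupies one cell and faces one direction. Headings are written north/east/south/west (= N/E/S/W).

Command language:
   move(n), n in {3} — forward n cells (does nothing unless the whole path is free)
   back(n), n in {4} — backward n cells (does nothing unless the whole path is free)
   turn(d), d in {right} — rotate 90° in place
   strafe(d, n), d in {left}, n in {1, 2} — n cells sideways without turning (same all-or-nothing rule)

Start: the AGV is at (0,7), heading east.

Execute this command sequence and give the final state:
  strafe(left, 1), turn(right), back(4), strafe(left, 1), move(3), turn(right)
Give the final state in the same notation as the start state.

at (1,5), heading west

begin: at (0,7), heading east
step 1 (strafe(left, 1)): at (0,8), heading east
step 2 (turn(right)): at (0,8), heading south
step 3 (back(4)): at (0,8), heading south
step 4 (strafe(left, 1)): at (1,8), heading south
step 5 (move(3)): at (1,5), heading south
step 6 (turn(right)): at (1,5), heading west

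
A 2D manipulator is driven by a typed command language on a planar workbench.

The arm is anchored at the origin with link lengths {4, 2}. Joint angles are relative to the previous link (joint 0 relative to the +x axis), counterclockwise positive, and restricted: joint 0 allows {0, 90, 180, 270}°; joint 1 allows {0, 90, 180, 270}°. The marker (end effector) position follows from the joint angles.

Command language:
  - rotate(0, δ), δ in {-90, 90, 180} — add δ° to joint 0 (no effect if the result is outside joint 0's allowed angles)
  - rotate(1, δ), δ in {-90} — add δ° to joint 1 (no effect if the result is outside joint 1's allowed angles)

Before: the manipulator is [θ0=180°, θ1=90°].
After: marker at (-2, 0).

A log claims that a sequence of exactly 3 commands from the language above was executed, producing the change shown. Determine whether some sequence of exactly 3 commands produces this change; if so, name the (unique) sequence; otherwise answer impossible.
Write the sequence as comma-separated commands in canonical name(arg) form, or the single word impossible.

initial: [θ0=180°, θ1=90°]
[1] after rotate(1, -90): [θ0=180°, θ1=0°]
[2] after rotate(1, -90): [θ0=180°, θ1=270°]
[3] after rotate(1, -90): [θ0=180°, θ1=180°]
no other 3-command option fits: unique.

rotate(1, -90), rotate(1, -90), rotate(1, -90)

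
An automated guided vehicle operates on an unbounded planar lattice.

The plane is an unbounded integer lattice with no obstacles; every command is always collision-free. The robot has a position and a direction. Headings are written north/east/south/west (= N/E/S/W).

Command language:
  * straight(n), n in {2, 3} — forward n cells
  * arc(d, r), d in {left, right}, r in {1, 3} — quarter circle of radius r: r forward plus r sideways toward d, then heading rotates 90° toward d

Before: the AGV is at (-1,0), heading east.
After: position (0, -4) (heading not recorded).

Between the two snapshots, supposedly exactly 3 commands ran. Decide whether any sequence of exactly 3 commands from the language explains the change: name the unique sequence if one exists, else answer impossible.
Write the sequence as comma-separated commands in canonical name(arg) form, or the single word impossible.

key: order matters: swapping straight(3) and arc(right, 3) lands elsewhere
begin: at (-1,0), heading east
step 1 (straight(3)): at (2,0), heading east
step 2 (arc(right, 1)): at (3,-1), heading south
step 3 (arc(right, 3)): at (0,-4), heading west
all 216 alternatives checked — unique.

straight(3), arc(right, 1), arc(right, 3)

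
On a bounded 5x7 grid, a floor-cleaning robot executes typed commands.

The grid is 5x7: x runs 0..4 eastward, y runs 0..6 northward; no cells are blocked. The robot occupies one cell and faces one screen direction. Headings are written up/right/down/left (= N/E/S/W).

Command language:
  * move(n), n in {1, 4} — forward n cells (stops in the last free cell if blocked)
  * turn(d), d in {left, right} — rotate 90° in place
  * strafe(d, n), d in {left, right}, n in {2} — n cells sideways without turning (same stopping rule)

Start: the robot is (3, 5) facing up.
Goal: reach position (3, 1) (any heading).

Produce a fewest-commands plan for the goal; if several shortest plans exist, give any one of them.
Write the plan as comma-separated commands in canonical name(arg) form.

turn(right), turn(right), move(4)

initial: (3, 5) facing up
[1] after turn(right): (3, 5) facing right
[2] after turn(right): (3, 5) facing down
[3] after move(4): (3, 1) facing down
nothing shorter than 3 reaches the goal.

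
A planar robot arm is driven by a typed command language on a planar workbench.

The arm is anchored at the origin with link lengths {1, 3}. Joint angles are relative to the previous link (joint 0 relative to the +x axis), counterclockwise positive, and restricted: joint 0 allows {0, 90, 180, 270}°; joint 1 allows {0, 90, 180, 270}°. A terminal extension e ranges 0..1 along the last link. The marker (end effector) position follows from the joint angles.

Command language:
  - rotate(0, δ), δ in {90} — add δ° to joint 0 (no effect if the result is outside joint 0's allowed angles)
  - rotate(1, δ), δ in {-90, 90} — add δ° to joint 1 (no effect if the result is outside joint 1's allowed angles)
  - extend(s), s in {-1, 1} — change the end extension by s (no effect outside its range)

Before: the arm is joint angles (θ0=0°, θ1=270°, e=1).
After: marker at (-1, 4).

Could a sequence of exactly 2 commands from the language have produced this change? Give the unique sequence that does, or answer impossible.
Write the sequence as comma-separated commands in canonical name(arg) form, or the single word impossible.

start: joint angles (θ0=0°, θ1=270°, e=1)
[1] after rotate(0, 90): joint angles (θ0=90°, θ1=270°, e=1)
[2] after rotate(0, 90): joint angles (θ0=180°, θ1=270°, e=1)
all 25 alternatives checked — unique.

rotate(0, 90), rotate(0, 90)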